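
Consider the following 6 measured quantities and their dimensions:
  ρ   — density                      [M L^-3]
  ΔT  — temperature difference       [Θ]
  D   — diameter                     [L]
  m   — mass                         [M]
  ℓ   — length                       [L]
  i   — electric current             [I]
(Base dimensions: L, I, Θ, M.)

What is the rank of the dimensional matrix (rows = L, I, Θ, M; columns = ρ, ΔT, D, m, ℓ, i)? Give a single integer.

Exponent matrix [L,I,Θ,M] × [ρ,ΔT,D,m,ℓ,i]:
  L: [-3  0  1  0  1  0]
  I: [ 0  0  0  0  0  1]
  Θ: [ 0  1  0  0  0  0]
  M: [ 1  0  0  1  0  0]
Row reduction gives pivot columns ρ,ΔT,D,i; rank = 4

4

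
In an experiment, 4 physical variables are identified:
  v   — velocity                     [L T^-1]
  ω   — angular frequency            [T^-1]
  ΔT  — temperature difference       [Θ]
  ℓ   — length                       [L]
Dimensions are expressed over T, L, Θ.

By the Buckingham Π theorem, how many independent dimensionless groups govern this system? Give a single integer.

Dimensional matrix (T×L×Θ by v×ω×ΔT×ℓ):
  T: [-1 -1  0  0]
  L: [ 1  0  0  1]
  Θ: [ 0  0  1  0]
Row reduction gives pivot columns v,ω,ΔT; rank = 3
n=4, r=3 ⇒ 1 dimensionless group

1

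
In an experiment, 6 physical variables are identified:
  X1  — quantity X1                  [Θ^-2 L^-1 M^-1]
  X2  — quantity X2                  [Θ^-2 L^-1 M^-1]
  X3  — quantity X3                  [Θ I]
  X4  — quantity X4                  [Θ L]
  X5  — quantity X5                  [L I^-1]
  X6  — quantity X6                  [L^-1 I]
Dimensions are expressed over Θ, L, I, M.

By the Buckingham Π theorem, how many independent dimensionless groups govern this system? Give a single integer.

Write exponents as rows Θ,L,I,M / cols X1,X2,X3,X4,X5,X6:
  Θ: [-2 -2  1  1  0  0]
  L: [-1 -1  0  1  1 -1]
  I: [ 0  0  1  0 -1  1]
  M: [-1 -1  0  0  0  0]
RREF → pivots at {X1,X3,X4} ⇒ r = 3
n=6, r=3 ⇒ 3 dimensionless groups

3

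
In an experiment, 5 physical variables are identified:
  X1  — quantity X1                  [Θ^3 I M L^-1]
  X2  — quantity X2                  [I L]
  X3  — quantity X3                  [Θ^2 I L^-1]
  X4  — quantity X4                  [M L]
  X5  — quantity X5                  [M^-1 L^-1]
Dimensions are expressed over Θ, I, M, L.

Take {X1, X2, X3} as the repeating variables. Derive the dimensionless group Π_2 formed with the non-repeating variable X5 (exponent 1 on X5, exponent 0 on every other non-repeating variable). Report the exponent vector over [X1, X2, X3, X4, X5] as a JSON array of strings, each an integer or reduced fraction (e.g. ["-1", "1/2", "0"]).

Dimensional matrix (Θ×I×M×L by X1×X2×X3×X4×X5):
  Θ: [ 3  0  2  0  0]
  I: [ 1  1  1  0  0]
  M: [ 1  0  0  1 -1]
  L: [-1  1 -1  1 -1]
Echelon form has 3 nonzero rows (pivots: X1,X2,X3)
Repeat: X1,X2,X3; free: X4,X5
RREF:
  r0: [   1    0    0    1   -1]
  r1: [   0    1    0  1/2 -1/2]
  r2: [   0    0    1 -3/2  3/2]
  r3: [   0    0    0    0    0]
Fix exponent of X5 at 1, X4 at 0; solve each RREF row for its pivot's exponent:
  r0: exp(X1) + (-1)·1 = 0 ⇒ exp(X1) = 1
  r1: exp(X2) + (-1/2)·1 = 0 ⇒ exp(X2) = 1/2
  r2: exp(X3) + (3/2)·1 = 0 ⇒ exp(X3) = -3/2
Π_2 = X1 · X2^(1/2) · X3^(-3/2) · X5

["1", "1/2", "-3/2", "0", "1"]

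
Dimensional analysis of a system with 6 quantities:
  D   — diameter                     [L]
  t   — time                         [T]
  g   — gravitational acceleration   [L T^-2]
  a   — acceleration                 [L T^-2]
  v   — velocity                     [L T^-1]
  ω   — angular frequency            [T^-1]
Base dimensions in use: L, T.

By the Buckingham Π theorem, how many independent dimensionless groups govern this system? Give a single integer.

4

Write exponents as rows L,T / cols D,t,g,a,v,ω:
  L: [ 1  0  1  1  1  0]
  T: [ 0  1 -2 -2 -1 -1]
Row reduction gives pivot columns D,t; rank = 2
Π count = n − r = 6 − 2 = 4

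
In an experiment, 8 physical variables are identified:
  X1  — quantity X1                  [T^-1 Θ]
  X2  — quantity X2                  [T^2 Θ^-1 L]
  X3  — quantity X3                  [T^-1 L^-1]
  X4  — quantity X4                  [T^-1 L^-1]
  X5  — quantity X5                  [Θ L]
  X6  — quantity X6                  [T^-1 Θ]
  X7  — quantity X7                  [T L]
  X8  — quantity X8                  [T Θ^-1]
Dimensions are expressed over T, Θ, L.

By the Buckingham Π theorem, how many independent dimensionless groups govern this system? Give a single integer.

6

Dimensional matrix (T×Θ×L by X1×X2×X3×X4×X5×X6×X7×X8):
  T: [-1  2 -1 -1  0 -1  1  1]
  Θ: [ 1 -1  0  0  1  1  0 -1]
  L: [ 0  1 -1 -1  1  0  1  0]
Echelon form has 2 nonzero rows (pivots: X1,X2)
Π count = n − r = 8 − 2 = 6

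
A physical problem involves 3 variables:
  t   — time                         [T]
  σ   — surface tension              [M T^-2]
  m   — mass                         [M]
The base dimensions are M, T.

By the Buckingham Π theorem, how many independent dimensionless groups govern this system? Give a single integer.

1

Write exponents as rows M,T / cols t,σ,m:
  M: [ 0  1  1]
  T: [ 1 -2  0]
Echelon form has 2 nonzero rows (pivots: t,σ)
n=3, r=2 ⇒ 1 dimensionless group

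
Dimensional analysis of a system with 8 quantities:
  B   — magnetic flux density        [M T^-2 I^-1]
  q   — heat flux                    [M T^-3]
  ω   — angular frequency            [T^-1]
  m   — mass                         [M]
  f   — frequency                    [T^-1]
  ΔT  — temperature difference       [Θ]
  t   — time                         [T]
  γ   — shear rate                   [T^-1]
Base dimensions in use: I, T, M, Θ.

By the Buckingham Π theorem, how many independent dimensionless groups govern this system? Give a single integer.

Dimensional matrix (I×T×M×Θ by B×q×ω×m×f×ΔT×t×γ):
  I: [-1  0  0  0  0  0  0  0]
  T: [-2 -3 -1  0 -1  0  1 -1]
  M: [ 1  1  0  1  0  0  0  0]
  Θ: [ 0  0  0  0  0  1  0  0]
Row reduction gives pivot columns B,q,ω,ΔT; rank = 4
8 vars − rank 4 = 4 Π groups

4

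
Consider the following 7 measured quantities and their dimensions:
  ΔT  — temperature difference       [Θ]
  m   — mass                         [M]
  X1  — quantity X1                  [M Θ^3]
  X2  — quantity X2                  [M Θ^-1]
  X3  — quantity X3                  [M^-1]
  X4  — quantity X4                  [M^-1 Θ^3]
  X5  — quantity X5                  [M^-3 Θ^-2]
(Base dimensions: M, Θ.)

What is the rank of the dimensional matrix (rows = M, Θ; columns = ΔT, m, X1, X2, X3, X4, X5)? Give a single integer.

2

Exponent matrix [M,Θ] × [ΔT,m,X1,X2,X3,X4,X5]:
  M: [ 0  1  1  1 -1 -1 -3]
  Θ: [ 1  0  3 -1  0  3 -2]
RREF → pivots at {ΔT,m} ⇒ r = 2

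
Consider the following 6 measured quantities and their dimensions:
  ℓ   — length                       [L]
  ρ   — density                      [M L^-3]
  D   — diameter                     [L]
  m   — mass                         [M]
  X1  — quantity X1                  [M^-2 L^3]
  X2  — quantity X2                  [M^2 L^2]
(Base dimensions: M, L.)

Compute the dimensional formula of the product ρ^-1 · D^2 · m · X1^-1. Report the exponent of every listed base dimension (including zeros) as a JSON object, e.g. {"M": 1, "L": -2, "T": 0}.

{"M": 2, "L": 2}

Exponent matrix [M,L] × [ℓ,ρ,D,m,X1,X2]:
  M: [ 0  1  0  1 -2  2]
  L: [ 1 -3  1  0  3  2]
  [M]: (-1)·1+(2)·0+(1)·1+(-1)·-2 = 2
  [L]: (-1)·-3+(2)·1+(1)·0+(-1)·3 = 2
⇒ M^2 L^2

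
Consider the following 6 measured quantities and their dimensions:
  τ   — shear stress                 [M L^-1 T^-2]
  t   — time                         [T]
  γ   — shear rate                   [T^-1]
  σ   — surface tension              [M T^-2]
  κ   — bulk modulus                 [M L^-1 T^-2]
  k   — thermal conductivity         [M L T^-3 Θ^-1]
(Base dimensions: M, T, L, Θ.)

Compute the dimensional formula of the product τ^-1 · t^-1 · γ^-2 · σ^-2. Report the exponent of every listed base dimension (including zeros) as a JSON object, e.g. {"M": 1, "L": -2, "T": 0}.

{"M": -3, "T": 7, "L": 1, "Θ": 0}

Write exponents as rows M,T,L,Θ / cols τ,t,γ,σ,κ,k:
  M: [ 1  0  0  1  1  1]
  T: [-2  1 -1 -2 -2 -3]
  L: [-1  0  0  0 -1  1]
  Θ: [ 0  0  0  0  0 -1]
  [M]: (-1)·1+(-1)·0+(-2)·0+(-2)·1 = -3
  [T]: (-1)·-2+(-1)·1+(-2)·-1+(-2)·-2 = 7
  [L]: (-1)·-1+(-1)·0+(-2)·0+(-2)·0 = 1
  [Θ]: (-1)·0+(-1)·0+(-2)·0+(-2)·0 = 0
⇒ M^-3 T^7 L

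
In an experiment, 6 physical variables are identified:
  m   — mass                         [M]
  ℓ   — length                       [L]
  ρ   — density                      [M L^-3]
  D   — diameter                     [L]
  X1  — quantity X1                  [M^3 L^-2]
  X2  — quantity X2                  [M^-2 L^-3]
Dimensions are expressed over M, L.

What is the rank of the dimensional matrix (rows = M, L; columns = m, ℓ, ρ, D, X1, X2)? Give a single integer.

Dimensional matrix (M×L by m×ℓ×ρ×D×X1×X2):
  M: [ 1  0  1  0  3 -2]
  L: [ 0  1 -3  1 -2 -3]
RREF → pivots at {m,ℓ} ⇒ r = 2

2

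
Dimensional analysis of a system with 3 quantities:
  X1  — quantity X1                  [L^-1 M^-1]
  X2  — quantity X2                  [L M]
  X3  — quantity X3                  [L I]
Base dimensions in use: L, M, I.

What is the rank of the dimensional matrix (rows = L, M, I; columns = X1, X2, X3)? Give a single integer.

2

Exponent matrix [L,M,I] × [X1,X2,X3]:
  L: [-1  1  1]
  M: [-1  1  0]
  I: [ 0  0  1]
Echelon form has 2 nonzero rows (pivots: X1,X3)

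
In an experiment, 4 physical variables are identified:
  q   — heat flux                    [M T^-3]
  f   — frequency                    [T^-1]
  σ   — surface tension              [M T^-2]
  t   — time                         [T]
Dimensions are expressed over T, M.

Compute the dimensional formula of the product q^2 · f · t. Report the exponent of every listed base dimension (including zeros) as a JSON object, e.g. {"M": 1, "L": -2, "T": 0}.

Write exponents as rows T,M / cols q,f,σ,t:
  T: [-3 -1 -2  1]
  M: [ 1  0  1  0]
  [T]: (2)·-3+(1)·-1+(1)·1 = -6
  [M]: (2)·1+(1)·0+(1)·0 = 2
⇒ T^-6 M^2

{"T": -6, "M": 2}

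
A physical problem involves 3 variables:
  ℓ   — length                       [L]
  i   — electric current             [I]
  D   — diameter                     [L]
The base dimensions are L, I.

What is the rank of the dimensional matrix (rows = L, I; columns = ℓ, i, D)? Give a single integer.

2

Dimensional matrix (L×I by ℓ×i×D):
  L: [ 1  0  1]
  I: [ 0  1  0]
RREF → pivots at {ℓ,i} ⇒ r = 2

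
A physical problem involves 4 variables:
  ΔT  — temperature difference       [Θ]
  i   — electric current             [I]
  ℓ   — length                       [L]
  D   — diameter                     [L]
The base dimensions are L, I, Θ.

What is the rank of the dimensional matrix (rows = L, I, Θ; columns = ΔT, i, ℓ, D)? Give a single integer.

Write exponents as rows L,I,Θ / cols ΔT,i,ℓ,D:
  L: [ 0  0  1  1]
  I: [ 0  1  0  0]
  Θ: [ 1  0  0  0]
Row reduction gives pivot columns ΔT,i,ℓ; rank = 3

3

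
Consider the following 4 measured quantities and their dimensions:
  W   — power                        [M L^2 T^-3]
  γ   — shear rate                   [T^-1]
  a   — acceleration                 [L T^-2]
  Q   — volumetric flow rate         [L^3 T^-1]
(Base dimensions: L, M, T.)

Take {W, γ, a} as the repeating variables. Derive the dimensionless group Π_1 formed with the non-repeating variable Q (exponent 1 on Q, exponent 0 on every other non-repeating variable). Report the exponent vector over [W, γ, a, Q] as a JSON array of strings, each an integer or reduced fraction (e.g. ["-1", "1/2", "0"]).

Exponent matrix [L,M,T] × [W,γ,a,Q]:
  L: [ 2  0  1  3]
  M: [ 1  0  0  0]
  T: [-3 -1 -2 -1]
RREF → pivots at {W,γ,a} ⇒ r = 3
Repeat: W,γ,a; free: Q
RREF:
  r0: [   1    0    0    0]
  r1: [   0    1    0   -5]
  r2: [   0    0    1    3]
Fix exponent of Q at 1; solve each RREF row for its pivot's exponent:
  r0: exp(W) + (0)·1 = 0 ⇒ exp(W) = 0
  r1: exp(γ) + (-5)·1 = 0 ⇒ exp(γ) = 5
  r2: exp(a) + (3)·1 = 0 ⇒ exp(a) = -3
Π_1 = γ^5 · a^-3 · Q

["0", "5", "-3", "1"]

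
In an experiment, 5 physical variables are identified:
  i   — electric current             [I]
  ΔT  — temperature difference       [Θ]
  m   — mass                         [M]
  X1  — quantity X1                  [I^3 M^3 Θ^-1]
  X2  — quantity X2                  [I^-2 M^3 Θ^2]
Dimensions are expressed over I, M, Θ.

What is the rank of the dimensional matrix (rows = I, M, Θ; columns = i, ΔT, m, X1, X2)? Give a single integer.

Write exponents as rows I,M,Θ / cols i,ΔT,m,X1,X2:
  I: [ 1  0  0  3 -2]
  M: [ 0  0  1  3  3]
  Θ: [ 0  1  0 -1  2]
Row reduction gives pivot columns i,ΔT,m; rank = 3

3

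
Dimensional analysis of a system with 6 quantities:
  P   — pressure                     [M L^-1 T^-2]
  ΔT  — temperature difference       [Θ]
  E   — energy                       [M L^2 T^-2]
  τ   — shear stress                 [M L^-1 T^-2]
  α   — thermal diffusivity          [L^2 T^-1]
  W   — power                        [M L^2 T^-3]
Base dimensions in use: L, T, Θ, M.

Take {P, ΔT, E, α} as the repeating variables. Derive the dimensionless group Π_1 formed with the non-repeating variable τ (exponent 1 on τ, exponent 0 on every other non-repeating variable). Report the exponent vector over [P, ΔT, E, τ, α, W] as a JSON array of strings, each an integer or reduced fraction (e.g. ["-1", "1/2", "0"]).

["-1", "0", "0", "1", "0", "0"]

Write exponents as rows L,T,Θ,M / cols P,ΔT,E,τ,α,W:
  L: [-1  0  2 -1  2  2]
  T: [-2  0 -2 -2 -1 -3]
  Θ: [ 0  1  0  0  0  0]
  M: [ 1  0  1  1  0  1]
Echelon form has 4 nonzero rows (pivots: P,ΔT,E,α)
Repeat: P,ΔT,E,α; free: τ,W
RREF:
  r0: [   1    0    0    1    0  2/3]
  r1: [   0    1    0    0    0    0]
  r2: [   0    0    1    0    0  1/3]
  r3: [   0    0    0    0    1    1]
Fix exponent of τ at 1, W at 0; solve each RREF row for its pivot's exponent:
  r0: exp(P) + (1)·1 = 0 ⇒ exp(P) = -1
  r1: exp(ΔT) + (0)·1 = 0 ⇒ exp(ΔT) = 0
  r2: exp(E) + (0)·1 = 0 ⇒ exp(E) = 0
  r3: exp(α) + (0)·1 = 0 ⇒ exp(α) = 0
Π_1 = P^-1 · τ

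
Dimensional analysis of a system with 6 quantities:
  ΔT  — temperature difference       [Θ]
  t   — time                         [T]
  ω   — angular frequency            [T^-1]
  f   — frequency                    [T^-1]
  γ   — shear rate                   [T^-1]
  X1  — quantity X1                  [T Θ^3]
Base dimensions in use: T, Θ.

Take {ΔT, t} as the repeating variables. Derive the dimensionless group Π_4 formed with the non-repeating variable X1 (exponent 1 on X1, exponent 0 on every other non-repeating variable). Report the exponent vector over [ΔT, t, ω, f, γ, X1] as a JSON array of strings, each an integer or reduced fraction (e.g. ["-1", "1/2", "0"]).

Write exponents as rows T,Θ / cols ΔT,t,ω,f,γ,X1:
  T: [ 0  1 -1 -1 -1  1]
  Θ: [ 1  0  0  0  0  3]
Echelon form has 2 nonzero rows (pivots: ΔT,t)
Pivot set = {ΔT,t}, free = {ω,f,γ,X1}
RREF:
  r0: [   1    0    0    0    0    3]
  r1: [   0    1   -1   -1   -1    1]
Fix exponent of X1 at 1, ω at 0, f at 0, γ at 0; solve each RREF row for its pivot's exponent:
  r0: exp(ΔT) + (3)·1 = 0 ⇒ exp(ΔT) = -3
  r1: exp(t) + (1)·1 = 0 ⇒ exp(t) = -1
Π_4 = ΔT^-3 · t^-1 · X1

["-3", "-1", "0", "0", "0", "1"]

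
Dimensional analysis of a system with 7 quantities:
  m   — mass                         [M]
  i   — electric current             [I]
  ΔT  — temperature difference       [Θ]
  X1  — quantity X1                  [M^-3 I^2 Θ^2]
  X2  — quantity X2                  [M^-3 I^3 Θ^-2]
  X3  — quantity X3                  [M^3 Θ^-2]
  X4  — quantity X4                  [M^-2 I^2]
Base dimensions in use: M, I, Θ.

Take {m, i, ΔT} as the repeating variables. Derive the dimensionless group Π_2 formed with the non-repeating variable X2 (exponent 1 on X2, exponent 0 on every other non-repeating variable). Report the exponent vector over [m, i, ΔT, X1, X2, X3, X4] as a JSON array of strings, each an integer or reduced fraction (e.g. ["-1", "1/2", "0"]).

Exponent matrix [M,I,Θ] × [m,i,ΔT,X1,X2,X3,X4]:
  M: [ 1  0  0 -3 -3  3 -2]
  I: [ 0  1  0  2  3  0  2]
  Θ: [ 0  0  1  2 -2 -2  0]
Echelon form has 3 nonzero rows (pivots: m,i,ΔT)
Pivot set = {m,i,ΔT}, free = {X1,X2,X3,X4}
RREF:
  r0: [   1    0    0   -3   -3    3   -2]
  r1: [   0    1    0    2    3    0    2]
  r2: [   0    0    1    2   -2   -2    0]
Fix exponent of X2 at 1, X1 at 0, X3 at 0, X4 at 0; solve each RREF row for its pivot's exponent:
  r0: exp(m) + (-3)·1 = 0 ⇒ exp(m) = 3
  r1: exp(i) + (3)·1 = 0 ⇒ exp(i) = -3
  r2: exp(ΔT) + (-2)·1 = 0 ⇒ exp(ΔT) = 2
Π_2 = m^3 · i^-3 · ΔT^2 · X2

["3", "-3", "2", "0", "1", "0", "0"]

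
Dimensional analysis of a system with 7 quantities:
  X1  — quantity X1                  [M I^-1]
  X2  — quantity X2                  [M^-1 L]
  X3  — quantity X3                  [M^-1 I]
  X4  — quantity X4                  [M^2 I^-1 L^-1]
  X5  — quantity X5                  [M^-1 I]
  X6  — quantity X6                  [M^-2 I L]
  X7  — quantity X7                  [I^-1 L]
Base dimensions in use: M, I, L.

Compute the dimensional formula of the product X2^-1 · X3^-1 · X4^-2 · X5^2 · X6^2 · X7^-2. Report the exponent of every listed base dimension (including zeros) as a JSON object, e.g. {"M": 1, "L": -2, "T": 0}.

{"M": -8, "I": 7, "L": 1}

Exponent matrix [M,I,L] × [X1,X2,X3,X4,X5,X6,X7]:
  M: [ 1 -1 -1  2 -1 -2  0]
  I: [-1  0  1 -1  1  1 -1]
  L: [ 0  1  0 -1  0  1  1]
  [M]: (-1)·-1+(-1)·-1+(-2)·2+(2)·-1+(2)·-2+(-2)·0 = -8
  [I]: (-1)·0+(-1)·1+(-2)·-1+(2)·1+(2)·1+(-2)·-1 = 7
  [L]: (-1)·1+(-1)·0+(-2)·-1+(2)·0+(2)·1+(-2)·1 = 1
⇒ M^-8 I^7 L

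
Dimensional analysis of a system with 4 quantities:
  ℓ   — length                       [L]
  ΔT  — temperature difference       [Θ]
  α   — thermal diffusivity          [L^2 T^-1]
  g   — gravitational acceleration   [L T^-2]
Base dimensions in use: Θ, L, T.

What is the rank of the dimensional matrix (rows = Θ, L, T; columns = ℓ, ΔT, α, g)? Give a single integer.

Dimensional matrix (Θ×L×T by ℓ×ΔT×α×g):
  Θ: [ 0  1  0  0]
  L: [ 1  0  2  1]
  T: [ 0  0 -1 -2]
Echelon form has 3 nonzero rows (pivots: ℓ,ΔT,α)

3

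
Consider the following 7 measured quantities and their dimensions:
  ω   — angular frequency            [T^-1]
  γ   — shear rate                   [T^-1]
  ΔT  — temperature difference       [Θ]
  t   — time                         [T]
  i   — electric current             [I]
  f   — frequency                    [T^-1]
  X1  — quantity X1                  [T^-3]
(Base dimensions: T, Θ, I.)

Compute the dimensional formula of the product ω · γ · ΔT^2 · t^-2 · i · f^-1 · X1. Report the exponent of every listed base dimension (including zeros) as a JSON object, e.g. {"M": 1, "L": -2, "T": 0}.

Dimensional matrix (T×Θ×I by ω×γ×ΔT×t×i×f×X1):
  T: [-1 -1  0  1  0 -1 -3]
  Θ: [ 0  0  1  0  0  0  0]
  I: [ 0  0  0  0  1  0  0]
  [T]: (1)·-1+(1)·-1+(2)·0+(-2)·1+(1)·0+(-1)·-1+(1)·-3 = -6
  [Θ]: (1)·0+(1)·0+(2)·1+(-2)·0+(1)·0+(-1)·0+(1)·0 = 2
  [I]: (1)·0+(1)·0+(2)·0+(-2)·0+(1)·1+(-1)·0+(1)·0 = 1
⇒ T^-6 Θ^2 I

{"T": -6, "Θ": 2, "I": 1}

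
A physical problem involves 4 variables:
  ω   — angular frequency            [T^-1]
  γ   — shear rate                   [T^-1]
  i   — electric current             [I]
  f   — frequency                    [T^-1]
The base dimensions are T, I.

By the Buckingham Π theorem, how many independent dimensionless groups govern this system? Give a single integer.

Write exponents as rows T,I / cols ω,γ,i,f:
  T: [-1 -1  0 -1]
  I: [ 0  0  1  0]
Echelon form has 2 nonzero rows (pivots: ω,i)
Π count = n − r = 4 − 2 = 2

2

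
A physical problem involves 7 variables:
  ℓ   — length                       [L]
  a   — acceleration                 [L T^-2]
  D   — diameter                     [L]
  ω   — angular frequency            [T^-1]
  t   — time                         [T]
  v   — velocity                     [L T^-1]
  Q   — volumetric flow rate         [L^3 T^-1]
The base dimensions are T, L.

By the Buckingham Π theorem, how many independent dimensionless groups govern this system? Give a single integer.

Dimensional matrix (T×L by ℓ×a×D×ω×t×v×Q):
  T: [ 0 -2  0 -1  1 -1 -1]
  L: [ 1  1  1  0  0  1  3]
Echelon form has 2 nonzero rows (pivots: ℓ,a)
Π count = n − r = 7 − 2 = 5

5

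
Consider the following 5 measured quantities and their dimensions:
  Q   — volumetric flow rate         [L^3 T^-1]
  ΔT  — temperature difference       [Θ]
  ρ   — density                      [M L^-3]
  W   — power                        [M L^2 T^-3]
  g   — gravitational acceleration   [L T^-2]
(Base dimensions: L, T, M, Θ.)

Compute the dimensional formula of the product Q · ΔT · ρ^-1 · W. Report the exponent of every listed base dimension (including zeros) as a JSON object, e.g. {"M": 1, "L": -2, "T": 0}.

{"L": 8, "T": -4, "M": 0, "Θ": 1}

Exponent matrix [L,T,M,Θ] × [Q,ΔT,ρ,W,g]:
  L: [ 3  0 -3  2  1]
  T: [-1  0  0 -3 -2]
  M: [ 0  0  1  1  0]
  Θ: [ 0  1  0  0  0]
  [L]: (1)·3+(1)·0+(-1)·-3+(1)·2 = 8
  [T]: (1)·-1+(1)·0+(-1)·0+(1)·-3 = -4
  [M]: (1)·0+(1)·0+(-1)·1+(1)·1 = 0
  [Θ]: (1)·0+(1)·1+(-1)·0+(1)·0 = 1
⇒ L^8 T^-4 Θ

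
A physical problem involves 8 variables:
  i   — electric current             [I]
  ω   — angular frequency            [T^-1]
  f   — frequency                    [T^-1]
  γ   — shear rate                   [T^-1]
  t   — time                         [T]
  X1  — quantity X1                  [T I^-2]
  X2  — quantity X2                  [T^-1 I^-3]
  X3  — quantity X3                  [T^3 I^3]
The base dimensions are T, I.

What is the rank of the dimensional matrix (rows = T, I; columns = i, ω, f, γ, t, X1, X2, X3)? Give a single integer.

2

Dimensional matrix (T×I by i×ω×f×γ×t×X1×X2×X3):
  T: [ 0 -1 -1 -1  1  1 -1  3]
  I: [ 1  0  0  0  0 -2 -3  3]
Row reduction gives pivot columns i,ω; rank = 2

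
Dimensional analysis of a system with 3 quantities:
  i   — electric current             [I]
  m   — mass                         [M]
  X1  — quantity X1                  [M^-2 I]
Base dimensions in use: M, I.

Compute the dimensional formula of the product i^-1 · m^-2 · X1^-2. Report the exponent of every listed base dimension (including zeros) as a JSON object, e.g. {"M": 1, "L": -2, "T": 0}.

{"M": 2, "I": -3}

Write exponents as rows M,I / cols i,m,X1:
  M: [ 0  1 -2]
  I: [ 1  0  1]
  [M]: (-1)·0+(-2)·1+(-2)·-2 = 2
  [I]: (-1)·1+(-2)·0+(-2)·1 = -3
⇒ M^2 I^-3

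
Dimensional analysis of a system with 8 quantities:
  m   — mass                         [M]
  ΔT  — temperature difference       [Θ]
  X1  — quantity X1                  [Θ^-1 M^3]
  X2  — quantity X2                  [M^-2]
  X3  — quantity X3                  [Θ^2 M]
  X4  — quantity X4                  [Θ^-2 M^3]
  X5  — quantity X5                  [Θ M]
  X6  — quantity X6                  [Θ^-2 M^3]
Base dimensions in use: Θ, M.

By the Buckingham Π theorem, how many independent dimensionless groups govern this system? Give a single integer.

6

Exponent matrix [Θ,M] × [m,ΔT,X1,X2,X3,X4,X5,X6]:
  Θ: [ 0  1 -1  0  2 -2  1 -2]
  M: [ 1  0  3 -2  1  3  1  3]
RREF → pivots at {m,ΔT} ⇒ r = 2
Π count = n − r = 8 − 2 = 6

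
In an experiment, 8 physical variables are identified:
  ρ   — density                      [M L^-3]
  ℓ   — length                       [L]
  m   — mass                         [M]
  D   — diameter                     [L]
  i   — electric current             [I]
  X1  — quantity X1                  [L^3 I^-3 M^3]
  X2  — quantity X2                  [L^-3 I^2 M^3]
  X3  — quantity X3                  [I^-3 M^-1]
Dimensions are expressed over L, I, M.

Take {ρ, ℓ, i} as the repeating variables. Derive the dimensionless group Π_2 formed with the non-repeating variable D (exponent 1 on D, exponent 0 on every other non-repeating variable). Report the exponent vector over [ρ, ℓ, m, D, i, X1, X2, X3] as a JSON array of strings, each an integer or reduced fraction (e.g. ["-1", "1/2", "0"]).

["0", "-1", "0", "1", "0", "0", "0", "0"]

Write exponents as rows L,I,M / cols ρ,ℓ,m,D,i,X1,X2,X3:
  L: [-3  1  0  1  0  3 -3  0]
  I: [ 0  0  0  0  1 -3  2 -3]
  M: [ 1  0  1  0  0  3  3 -1]
Row reduction gives pivot columns ρ,ℓ,i; rank = 3
Repeat: ρ,ℓ,i; free: m,D,X1,X2,X3
RREF:
  r0: [   1    0    1    0    0    3    3   -1]
  r1: [   0    1    3    1    0   12    6   -3]
  r2: [   0    0    0    0    1   -3    2   -3]
Fix exponent of D at 1, m at 0, X1 at 0, X2 at 0, X3 at 0; solve each RREF row for its pivot's exponent:
  r0: exp(ρ) + (0)·1 = 0 ⇒ exp(ρ) = 0
  r1: exp(ℓ) + (1)·1 = 0 ⇒ exp(ℓ) = -1
  r2: exp(i) + (0)·1 = 0 ⇒ exp(i) = 0
Π_2 = ℓ^-1 · D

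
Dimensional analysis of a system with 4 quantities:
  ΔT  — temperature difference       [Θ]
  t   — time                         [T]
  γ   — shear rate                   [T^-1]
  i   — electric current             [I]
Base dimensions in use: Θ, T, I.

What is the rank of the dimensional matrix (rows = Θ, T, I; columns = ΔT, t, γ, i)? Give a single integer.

Write exponents as rows Θ,T,I / cols ΔT,t,γ,i:
  Θ: [ 1  0  0  0]
  T: [ 0  1 -1  0]
  I: [ 0  0  0  1]
Echelon form has 3 nonzero rows (pivots: ΔT,t,i)

3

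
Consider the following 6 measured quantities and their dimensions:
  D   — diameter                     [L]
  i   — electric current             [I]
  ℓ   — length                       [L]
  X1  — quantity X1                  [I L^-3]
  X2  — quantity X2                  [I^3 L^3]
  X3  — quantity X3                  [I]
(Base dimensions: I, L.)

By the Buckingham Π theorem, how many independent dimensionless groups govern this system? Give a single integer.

Dimensional matrix (I×L by D×i×ℓ×X1×X2×X3):
  I: [ 0  1  0  1  3  1]
  L: [ 1  0  1 -3  3  0]
Echelon form has 2 nonzero rows (pivots: D,i)
n=6, r=2 ⇒ 4 dimensionless groups

4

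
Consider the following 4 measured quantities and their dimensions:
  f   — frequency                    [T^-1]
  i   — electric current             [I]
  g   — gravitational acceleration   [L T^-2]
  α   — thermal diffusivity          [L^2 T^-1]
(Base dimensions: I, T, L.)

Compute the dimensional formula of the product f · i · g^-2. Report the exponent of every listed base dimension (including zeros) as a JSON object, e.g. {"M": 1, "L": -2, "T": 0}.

Write exponents as rows I,T,L / cols f,i,g,α:
  I: [ 0  1  0  0]
  T: [-1  0 -2 -1]
  L: [ 0  0  1  2]
  [I]: (1)·0+(1)·1+(-2)·0 = 1
  [T]: (1)·-1+(1)·0+(-2)·-2 = 3
  [L]: (1)·0+(1)·0+(-2)·1 = -2
⇒ I T^3 L^-2

{"I": 1, "T": 3, "L": -2}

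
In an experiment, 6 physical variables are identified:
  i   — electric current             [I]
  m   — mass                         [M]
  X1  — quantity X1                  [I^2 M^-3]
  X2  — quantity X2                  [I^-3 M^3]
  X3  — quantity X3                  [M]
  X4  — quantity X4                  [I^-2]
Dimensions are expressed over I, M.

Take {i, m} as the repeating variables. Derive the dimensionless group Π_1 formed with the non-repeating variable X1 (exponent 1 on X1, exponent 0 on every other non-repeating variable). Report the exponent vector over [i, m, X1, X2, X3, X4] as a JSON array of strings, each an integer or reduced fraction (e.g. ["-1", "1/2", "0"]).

Dimensional matrix (I×M by i×m×X1×X2×X3×X4):
  I: [ 1  0  2 -3  0 -2]
  M: [ 0  1 -3  3  1  0]
Echelon form has 2 nonzero rows (pivots: i,m)
Repeat: i,m; free: X1,X2,X3,X4
RREF:
  r0: [   1    0    2   -3    0   -2]
  r1: [   0    1   -3    3    1    0]
Fix exponent of X1 at 1, X2 at 0, X3 at 0, X4 at 0; solve each RREF row for its pivot's exponent:
  r0: exp(i) + (2)·1 = 0 ⇒ exp(i) = -2
  r1: exp(m) + (-3)·1 = 0 ⇒ exp(m) = 3
Π_1 = i^-2 · m^3 · X1

["-2", "3", "1", "0", "0", "0"]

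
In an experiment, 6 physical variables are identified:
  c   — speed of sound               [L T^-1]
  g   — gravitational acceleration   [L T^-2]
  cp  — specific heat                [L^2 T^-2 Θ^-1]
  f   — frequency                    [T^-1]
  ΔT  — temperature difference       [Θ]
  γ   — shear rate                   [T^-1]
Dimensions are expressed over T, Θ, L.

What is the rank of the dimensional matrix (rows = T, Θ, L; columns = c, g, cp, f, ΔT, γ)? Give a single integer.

3

Dimensional matrix (T×Θ×L by c×g×cp×f×ΔT×γ):
  T: [-1 -2 -2 -1  0 -1]
  Θ: [ 0  0 -1  0  1  0]
  L: [ 1  1  2  0  0  0]
Echelon form has 3 nonzero rows (pivots: c,g,cp)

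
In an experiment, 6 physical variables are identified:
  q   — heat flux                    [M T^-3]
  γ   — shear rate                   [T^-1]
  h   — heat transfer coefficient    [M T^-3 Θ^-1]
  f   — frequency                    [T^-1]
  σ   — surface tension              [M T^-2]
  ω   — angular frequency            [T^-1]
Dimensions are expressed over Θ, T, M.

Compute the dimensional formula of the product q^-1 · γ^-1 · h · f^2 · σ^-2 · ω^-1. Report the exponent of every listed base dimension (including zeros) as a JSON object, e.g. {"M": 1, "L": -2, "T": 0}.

Dimensional matrix (Θ×T×M by q×γ×h×f×σ×ω):
  Θ: [ 0  0 -1  0  0  0]
  T: [-3 -1 -3 -1 -2 -1]
  M: [ 1  0  1  0  1  0]
  [Θ]: (-1)·0+(-1)·0+(1)·-1+(2)·0+(-2)·0+(-1)·0 = -1
  [T]: (-1)·-3+(-1)·-1+(1)·-3+(2)·-1+(-2)·-2+(-1)·-1 = 4
  [M]: (-1)·1+(-1)·0+(1)·1+(2)·0+(-2)·1+(-1)·0 = -2
⇒ Θ^-1 T^4 M^-2

{"Θ": -1, "T": 4, "M": -2}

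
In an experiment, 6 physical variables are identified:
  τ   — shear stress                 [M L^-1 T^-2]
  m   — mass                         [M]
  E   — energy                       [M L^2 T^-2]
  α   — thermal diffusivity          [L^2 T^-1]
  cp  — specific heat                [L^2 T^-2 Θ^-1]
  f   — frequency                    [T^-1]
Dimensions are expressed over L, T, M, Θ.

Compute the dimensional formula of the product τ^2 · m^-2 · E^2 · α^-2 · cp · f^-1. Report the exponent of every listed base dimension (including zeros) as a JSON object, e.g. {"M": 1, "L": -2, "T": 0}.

{"L": 0, "T": -7, "M": 2, "Θ": -1}

Exponent matrix [L,T,M,Θ] × [τ,m,E,α,cp,f]:
  L: [-1  0  2  2  2  0]
  T: [-2  0 -2 -1 -2 -1]
  M: [ 1  1  1  0  0  0]
  Θ: [ 0  0  0  0 -1  0]
  [L]: (2)·-1+(-2)·0+(2)·2+(-2)·2+(1)·2+(-1)·0 = 0
  [T]: (2)·-2+(-2)·0+(2)·-2+(-2)·-1+(1)·-2+(-1)·-1 = -7
  [M]: (2)·1+(-2)·1+(2)·1+(-2)·0+(1)·0+(-1)·0 = 2
  [Θ]: (2)·0+(-2)·0+(2)·0+(-2)·0+(1)·-1+(-1)·0 = -1
⇒ T^-7 M^2 Θ^-1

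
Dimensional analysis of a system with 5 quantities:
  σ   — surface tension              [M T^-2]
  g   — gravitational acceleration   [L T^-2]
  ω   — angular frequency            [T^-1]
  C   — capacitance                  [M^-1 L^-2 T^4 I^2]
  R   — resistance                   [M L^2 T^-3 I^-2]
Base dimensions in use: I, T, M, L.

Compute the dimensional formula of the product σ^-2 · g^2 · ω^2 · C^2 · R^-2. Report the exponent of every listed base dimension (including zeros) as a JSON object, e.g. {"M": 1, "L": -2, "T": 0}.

{"I": 8, "T": 12, "M": -6, "L": -6}

Exponent matrix [I,T,M,L] × [σ,g,ω,C,R]:
  I: [ 0  0  0  2 -2]
  T: [-2 -2 -1  4 -3]
  M: [ 1  0  0 -1  1]
  L: [ 0  1  0 -2  2]
  [I]: (-2)·0+(2)·0+(2)·0+(2)·2+(-2)·-2 = 8
  [T]: (-2)·-2+(2)·-2+(2)·-1+(2)·4+(-2)·-3 = 12
  [M]: (-2)·1+(2)·0+(2)·0+(2)·-1+(-2)·1 = -6
  [L]: (-2)·0+(2)·1+(2)·0+(2)·-2+(-2)·2 = -6
⇒ I^8 T^12 M^-6 L^-6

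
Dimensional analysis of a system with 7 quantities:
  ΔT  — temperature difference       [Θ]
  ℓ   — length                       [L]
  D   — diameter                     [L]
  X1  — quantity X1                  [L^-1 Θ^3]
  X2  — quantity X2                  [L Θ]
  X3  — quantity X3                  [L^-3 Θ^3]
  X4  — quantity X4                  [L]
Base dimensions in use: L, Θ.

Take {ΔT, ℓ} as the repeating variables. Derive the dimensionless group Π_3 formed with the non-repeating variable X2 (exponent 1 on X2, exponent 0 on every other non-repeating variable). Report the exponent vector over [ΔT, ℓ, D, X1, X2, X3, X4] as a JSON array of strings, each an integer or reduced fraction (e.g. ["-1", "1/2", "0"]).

["-1", "-1", "0", "0", "1", "0", "0"]

Write exponents as rows L,Θ / cols ΔT,ℓ,D,X1,X2,X3,X4:
  L: [ 0  1  1 -1  1 -3  1]
  Θ: [ 1  0  0  3  1  3  0]
RREF → pivots at {ΔT,ℓ} ⇒ r = 2
Pivot set = {ΔT,ℓ}, free = {D,X1,X2,X3,X4}
RREF:
  r0: [   1    0    0    3    1    3    0]
  r1: [   0    1    1   -1    1   -3    1]
Fix exponent of X2 at 1, D at 0, X1 at 0, X3 at 0, X4 at 0; solve each RREF row for its pivot's exponent:
  r0: exp(ΔT) + (1)·1 = 0 ⇒ exp(ΔT) = -1
  r1: exp(ℓ) + (1)·1 = 0 ⇒ exp(ℓ) = -1
Π_3 = ΔT^-1 · ℓ^-1 · X2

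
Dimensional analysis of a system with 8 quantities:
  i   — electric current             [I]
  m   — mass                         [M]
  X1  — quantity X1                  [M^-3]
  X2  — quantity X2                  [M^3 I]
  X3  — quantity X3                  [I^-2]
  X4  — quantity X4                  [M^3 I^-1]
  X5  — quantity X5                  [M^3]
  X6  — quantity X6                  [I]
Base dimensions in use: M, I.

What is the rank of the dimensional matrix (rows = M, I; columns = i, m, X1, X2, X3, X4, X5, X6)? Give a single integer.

Exponent matrix [M,I] × [i,m,X1,X2,X3,X4,X5,X6]:
  M: [ 0  1 -3  3  0  3  3  0]
  I: [ 1  0  0  1 -2 -1  0  1]
RREF → pivots at {i,m} ⇒ r = 2

2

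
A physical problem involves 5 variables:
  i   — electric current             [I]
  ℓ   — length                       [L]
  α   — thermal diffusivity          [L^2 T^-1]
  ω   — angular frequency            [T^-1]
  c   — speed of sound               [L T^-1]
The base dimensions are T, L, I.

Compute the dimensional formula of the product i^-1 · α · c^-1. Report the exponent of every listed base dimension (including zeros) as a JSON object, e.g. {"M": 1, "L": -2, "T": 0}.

{"T": 0, "L": 1, "I": -1}

Dimensional matrix (T×L×I by i×ℓ×α×ω×c):
  T: [ 0  0 -1 -1 -1]
  L: [ 0  1  2  0  1]
  I: [ 1  0  0  0  0]
  [T]: (-1)·0+(1)·-1+(-1)·-1 = 0
  [L]: (-1)·0+(1)·2+(-1)·1 = 1
  [I]: (-1)·1+(1)·0+(-1)·0 = -1
⇒ L I^-1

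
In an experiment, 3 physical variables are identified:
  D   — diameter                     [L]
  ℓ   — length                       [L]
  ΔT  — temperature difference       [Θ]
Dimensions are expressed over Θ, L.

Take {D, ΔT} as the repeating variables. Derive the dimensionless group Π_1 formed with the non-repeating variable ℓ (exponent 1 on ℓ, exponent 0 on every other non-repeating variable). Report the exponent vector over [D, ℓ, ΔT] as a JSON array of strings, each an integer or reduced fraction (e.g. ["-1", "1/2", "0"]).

Exponent matrix [Θ,L] × [D,ℓ,ΔT]:
  Θ: [ 0  0  1]
  L: [ 1  1  0]
Echelon form has 2 nonzero rows (pivots: D,ΔT)
Repeat: D,ΔT; free: ℓ
RREF:
  r0: [   1    1    0]
  r1: [   0    0    1]
Fix exponent of ℓ at 1; solve each RREF row for its pivot's exponent:
  r0: exp(D) + (1)·1 = 0 ⇒ exp(D) = -1
  r1: exp(ΔT) + (0)·1 = 0 ⇒ exp(ΔT) = 0
Π_1 = D^-1 · ℓ

["-1", "1", "0"]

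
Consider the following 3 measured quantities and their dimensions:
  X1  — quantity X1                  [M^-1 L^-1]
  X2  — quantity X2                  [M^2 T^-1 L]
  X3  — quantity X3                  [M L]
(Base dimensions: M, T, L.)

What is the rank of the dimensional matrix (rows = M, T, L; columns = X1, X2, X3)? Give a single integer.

2

Dimensional matrix (M×T×L by X1×X2×X3):
  M: [-1  2  1]
  T: [ 0 -1  0]
  L: [-1  1  1]
RREF → pivots at {X1,X2} ⇒ r = 2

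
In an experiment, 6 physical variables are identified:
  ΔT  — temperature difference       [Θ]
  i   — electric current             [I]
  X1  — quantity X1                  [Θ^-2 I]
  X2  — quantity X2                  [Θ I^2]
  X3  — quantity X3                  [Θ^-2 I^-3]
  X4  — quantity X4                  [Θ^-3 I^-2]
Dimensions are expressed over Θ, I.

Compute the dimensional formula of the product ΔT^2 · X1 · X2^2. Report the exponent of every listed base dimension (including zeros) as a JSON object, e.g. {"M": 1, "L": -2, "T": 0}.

{"Θ": 2, "I": 5}

Write exponents as rows Θ,I / cols ΔT,i,X1,X2,X3,X4:
  Θ: [ 1  0 -2  1 -2 -3]
  I: [ 0  1  1  2 -3 -2]
  [Θ]: (2)·1+(1)·-2+(2)·1 = 2
  [I]: (2)·0+(1)·1+(2)·2 = 5
⇒ Θ^2 I^5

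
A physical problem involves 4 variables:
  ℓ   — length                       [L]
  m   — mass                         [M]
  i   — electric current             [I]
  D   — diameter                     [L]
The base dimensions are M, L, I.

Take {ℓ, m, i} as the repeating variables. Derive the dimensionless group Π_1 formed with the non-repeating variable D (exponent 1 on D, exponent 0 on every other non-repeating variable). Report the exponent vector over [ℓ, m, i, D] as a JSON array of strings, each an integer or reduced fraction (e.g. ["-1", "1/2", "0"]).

["-1", "0", "0", "1"]

Exponent matrix [M,L,I] × [ℓ,m,i,D]:
  M: [ 0  1  0  0]
  L: [ 1  0  0  1]
  I: [ 0  0  1  0]
Echelon form has 3 nonzero rows (pivots: ℓ,m,i)
Repeat: ℓ,m,i; free: D
RREF:
  r0: [   1    0    0    1]
  r1: [   0    1    0    0]
  r2: [   0    0    1    0]
Fix exponent of D at 1; solve each RREF row for its pivot's exponent:
  r0: exp(ℓ) + (1)·1 = 0 ⇒ exp(ℓ) = -1
  r1: exp(m) + (0)·1 = 0 ⇒ exp(m) = 0
  r2: exp(i) + (0)·1 = 0 ⇒ exp(i) = 0
Π_1 = ℓ^-1 · D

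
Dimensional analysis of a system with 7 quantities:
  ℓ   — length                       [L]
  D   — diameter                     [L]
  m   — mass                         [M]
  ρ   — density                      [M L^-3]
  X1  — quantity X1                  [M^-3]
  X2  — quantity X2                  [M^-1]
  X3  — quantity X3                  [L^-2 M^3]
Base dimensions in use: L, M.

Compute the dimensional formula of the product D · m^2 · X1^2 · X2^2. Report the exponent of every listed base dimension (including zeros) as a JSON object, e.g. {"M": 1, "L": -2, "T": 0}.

{"L": 1, "M": -6}

Dimensional matrix (L×M by ℓ×D×m×ρ×X1×X2×X3):
  L: [ 1  1  0 -3  0  0 -2]
  M: [ 0  0  1  1 -3 -1  3]
  [L]: (1)·1+(2)·0+(2)·0+(2)·0 = 1
  [M]: (1)·0+(2)·1+(2)·-3+(2)·-1 = -6
⇒ L M^-6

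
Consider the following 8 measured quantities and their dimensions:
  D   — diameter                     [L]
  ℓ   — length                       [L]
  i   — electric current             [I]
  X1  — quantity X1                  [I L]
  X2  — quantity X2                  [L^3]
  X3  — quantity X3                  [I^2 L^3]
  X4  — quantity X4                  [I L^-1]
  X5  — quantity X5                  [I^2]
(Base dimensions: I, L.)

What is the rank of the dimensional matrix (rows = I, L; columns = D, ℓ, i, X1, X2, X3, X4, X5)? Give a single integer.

Dimensional matrix (I×L by D×ℓ×i×X1×X2×X3×X4×X5):
  I: [ 0  0  1  1  0  2  1  2]
  L: [ 1  1  0  1  3  3 -1  0]
Echelon form has 2 nonzero rows (pivots: D,i)

2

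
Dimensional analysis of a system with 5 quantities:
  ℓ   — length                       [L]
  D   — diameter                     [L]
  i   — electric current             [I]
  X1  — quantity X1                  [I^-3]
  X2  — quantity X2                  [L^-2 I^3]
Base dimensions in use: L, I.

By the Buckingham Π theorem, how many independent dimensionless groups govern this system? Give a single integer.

Dimensional matrix (L×I by ℓ×D×i×X1×X2):
  L: [ 1  1  0  0 -2]
  I: [ 0  0  1 -3  3]
Echelon form has 2 nonzero rows (pivots: ℓ,i)
n=5, r=2 ⇒ 3 dimensionless groups

3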